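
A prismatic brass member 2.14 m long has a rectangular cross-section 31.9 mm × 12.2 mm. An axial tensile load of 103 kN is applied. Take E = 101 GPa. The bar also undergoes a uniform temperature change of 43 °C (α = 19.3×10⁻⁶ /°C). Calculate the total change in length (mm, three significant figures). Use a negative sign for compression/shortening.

A = 389.2 mm².
δ_mech = NL/(AE) = 103000·2140/(389.2·101000) = 5.608 mm.
δ_thermal = αLΔT = 19.3e-6·2140·43 = 1.776 mm.
δ = δ_mech + δ_thermal = 7.384 mm.

7.38 mm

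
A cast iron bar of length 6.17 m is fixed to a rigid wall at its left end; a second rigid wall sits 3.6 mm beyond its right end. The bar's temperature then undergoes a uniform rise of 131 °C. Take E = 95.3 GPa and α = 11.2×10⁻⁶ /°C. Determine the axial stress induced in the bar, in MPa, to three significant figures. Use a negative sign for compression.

Free thermal expansion αLΔT = 11.2e-6 · 6170 · 131 = 9.053 mm.
The walls engage after the gap closes; constrained expansion = 9.053 − 3.6 = 5.453 mm.
The walls impose strain ε = −(5.453)/6170 = -8.8373e-04; σ = Eε = 95300 · -8.8373e-04 = -84.22 MPa.

-84.2 MPa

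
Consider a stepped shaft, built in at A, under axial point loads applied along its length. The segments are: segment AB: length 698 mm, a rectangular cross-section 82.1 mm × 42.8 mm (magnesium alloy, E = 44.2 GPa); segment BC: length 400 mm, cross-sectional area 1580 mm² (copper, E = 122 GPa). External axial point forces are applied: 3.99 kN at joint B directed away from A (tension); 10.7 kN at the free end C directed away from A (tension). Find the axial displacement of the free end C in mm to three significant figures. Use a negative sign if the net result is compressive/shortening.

0.0882 mm

Internal axial forces (sectioning from the free end, tension +): N_BC = 10.7 kN, N_AB = 14.69 kN.
A_AB = 3514 mm².
δ_AB = 14690·698/(3514·44200) = 0.06602 mm
δ_BC = 10700·400/(1580·122000) = 0.0222 mm
δ = Σδ_i = 0.08822 mm.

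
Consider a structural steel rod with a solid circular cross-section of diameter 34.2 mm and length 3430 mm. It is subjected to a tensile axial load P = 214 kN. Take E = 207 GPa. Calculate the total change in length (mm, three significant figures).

3.86 mm

A = 918.6 mm².
δ_mech = NL/(AE) = 214000·3430/(918.6·207000) = 3.86 mm.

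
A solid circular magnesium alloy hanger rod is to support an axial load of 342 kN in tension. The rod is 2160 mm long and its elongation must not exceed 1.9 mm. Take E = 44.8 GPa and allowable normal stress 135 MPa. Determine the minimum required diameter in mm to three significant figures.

105 mm

Required area A ≥ P/σ_allow = 342000/135 = 2533 mm².
For a solid circular section, d ≥ √(4A/π) = 56.79 mm.
Elongation limit: A ≥ PL/(Eδ_allow) = 342000·2160/(44800·1.9) = 8679 mm² ⇒ d ≥ 105.1 mm.
The elongation limit governs.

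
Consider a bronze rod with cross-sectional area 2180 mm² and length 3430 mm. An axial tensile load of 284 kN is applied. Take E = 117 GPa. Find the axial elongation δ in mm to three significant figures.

δ_mech = NL/(AE) = 284000·3430/(2180·117000) = 3.819 mm.

3.82 mm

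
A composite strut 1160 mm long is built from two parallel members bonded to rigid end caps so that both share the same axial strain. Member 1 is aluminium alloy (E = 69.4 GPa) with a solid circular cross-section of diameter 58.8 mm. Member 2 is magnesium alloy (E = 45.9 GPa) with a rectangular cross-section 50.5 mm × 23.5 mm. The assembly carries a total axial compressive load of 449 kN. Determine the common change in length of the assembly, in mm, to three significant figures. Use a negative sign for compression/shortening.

-2.14 mm

A_1 = 2715 mm².
A_2 = 1187 mm².
Equal strain + equilibrium ⇒ each member carries load in proportion to AE: A₁E₁ = 188500000 N, A₂E₂ = 54470000 N, ΣAE = 242900000 N.
δ = PL/ΣAE = -449000·1160/242900000 = -2.144 mm.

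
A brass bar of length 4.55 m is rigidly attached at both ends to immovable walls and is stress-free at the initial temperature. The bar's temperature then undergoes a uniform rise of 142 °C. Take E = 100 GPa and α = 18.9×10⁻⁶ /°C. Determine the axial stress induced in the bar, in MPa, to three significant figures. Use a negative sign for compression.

-268 MPa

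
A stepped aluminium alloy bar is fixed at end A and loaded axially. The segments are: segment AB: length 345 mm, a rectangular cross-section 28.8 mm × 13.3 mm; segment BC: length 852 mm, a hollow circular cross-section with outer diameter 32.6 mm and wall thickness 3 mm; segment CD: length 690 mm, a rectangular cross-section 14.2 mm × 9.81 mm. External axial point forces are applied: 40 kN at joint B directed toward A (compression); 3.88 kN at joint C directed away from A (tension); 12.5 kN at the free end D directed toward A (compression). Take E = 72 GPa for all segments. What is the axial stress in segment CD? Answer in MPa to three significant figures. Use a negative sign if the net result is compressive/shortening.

Internal axial forces (sectioning from the free end, tension +): N_CD = -12.5 kN, N_BC = -8.62 kN, N_AB = -48.62 kN.
A_CD = 139.3 mm².
σ_CD = N_CD/A_CD = -12500/139.3 = -89.73 MPa.

-89.7 MPa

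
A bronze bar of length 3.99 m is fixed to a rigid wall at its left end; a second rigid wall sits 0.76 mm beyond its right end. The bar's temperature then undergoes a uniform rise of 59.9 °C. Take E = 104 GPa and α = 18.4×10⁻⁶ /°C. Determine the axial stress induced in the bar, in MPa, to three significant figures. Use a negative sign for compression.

Free thermal expansion αLΔT = 18.4e-6 · 3990 · 59.9 = 4.398 mm.
The walls engage after the gap closes; constrained expansion = 4.398 − 0.76 = 3.638 mm.
The walls impose strain ε = −(3.638)/3990 = -9.1168e-04; σ = Eε = 104000 · -9.1168e-04 = -94.82 MPa.

-94.8 MPa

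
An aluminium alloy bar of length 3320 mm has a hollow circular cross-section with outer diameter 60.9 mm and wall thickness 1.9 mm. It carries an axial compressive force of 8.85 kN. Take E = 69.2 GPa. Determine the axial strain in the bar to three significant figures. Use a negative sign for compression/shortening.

A = 352.2 mm².
σ = N/A = -25.13 MPa; ε = σ/E = -25.13/69200 = -3.631e-04.

-3.63e-04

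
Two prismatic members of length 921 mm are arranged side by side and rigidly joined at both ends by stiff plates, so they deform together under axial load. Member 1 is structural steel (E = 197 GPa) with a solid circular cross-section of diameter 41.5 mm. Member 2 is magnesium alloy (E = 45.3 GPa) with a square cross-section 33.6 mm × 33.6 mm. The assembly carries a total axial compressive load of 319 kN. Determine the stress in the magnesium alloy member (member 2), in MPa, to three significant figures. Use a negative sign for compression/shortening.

-45.5 MPa

A_1 = 1353 mm².
A_2 = 1129 mm².
Equal strain + equilibrium ⇒ each member carries load in proportion to AE: A₁E₁ = 266500000 N, A₂E₂ = 51140000 N, ΣAE = 317600000 N.
σ₂ = P·E₂/ΣAE = -319000·45300/317600000 = -45.5 MPa.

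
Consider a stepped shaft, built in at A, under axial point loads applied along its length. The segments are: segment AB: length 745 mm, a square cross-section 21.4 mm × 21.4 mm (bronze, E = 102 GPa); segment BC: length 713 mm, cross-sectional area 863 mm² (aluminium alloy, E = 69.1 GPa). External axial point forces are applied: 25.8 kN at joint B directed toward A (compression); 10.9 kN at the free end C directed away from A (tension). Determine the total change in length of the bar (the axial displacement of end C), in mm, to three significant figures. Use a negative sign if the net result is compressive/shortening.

Internal axial forces (sectioning from the free end, tension +): N_BC = 10.9 kN, N_AB = -14.9 kN.
A_AB = 458 mm².
δ_AB = -14900·745/(458·102000) = -0.2376 mm
δ_BC = 10900·713/(863·69100) = 0.1303 mm
δ = Σδ_i = -0.1073 mm.

-0.107 mm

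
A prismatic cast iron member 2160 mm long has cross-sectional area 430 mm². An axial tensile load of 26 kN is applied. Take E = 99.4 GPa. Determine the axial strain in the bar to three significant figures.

σ = N/A = 60.47 MPa; ε = σ/E = 60.47/99400 = 6.083e-04.

6.08e-04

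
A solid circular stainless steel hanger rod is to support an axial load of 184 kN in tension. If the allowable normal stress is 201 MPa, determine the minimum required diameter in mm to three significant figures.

Required area A ≥ P/σ_allow = 184000/201 = 915.4 mm².
For a solid circular section, d ≥ √(4A/π) = 34.14 mm.

34.1 mm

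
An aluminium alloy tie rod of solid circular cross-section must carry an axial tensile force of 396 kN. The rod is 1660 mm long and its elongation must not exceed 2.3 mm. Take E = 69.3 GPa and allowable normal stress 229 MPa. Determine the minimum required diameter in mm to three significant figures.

Required area A ≥ P/σ_allow = 396000/229 = 1729 mm².
For a solid circular section, d ≥ √(4A/π) = 46.92 mm.
Elongation limit: A ≥ PL/(Eδ_allow) = 396000·1660/(69300·2.3) = 4124 mm² ⇒ d ≥ 72.46 mm.
The elongation limit governs.

72.5 mm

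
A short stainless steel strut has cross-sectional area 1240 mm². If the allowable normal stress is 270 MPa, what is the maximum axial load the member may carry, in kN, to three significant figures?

335 kN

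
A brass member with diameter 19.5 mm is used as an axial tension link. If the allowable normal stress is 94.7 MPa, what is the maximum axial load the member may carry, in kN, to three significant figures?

A = 298.6 mm².
P_max = σ_allow · A = 94.7 · 298.6 = 28280 N = 28.28 kN.

28.3 kN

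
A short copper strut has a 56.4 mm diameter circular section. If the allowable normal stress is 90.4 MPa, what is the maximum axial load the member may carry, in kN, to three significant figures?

226 kN

A = 2498 mm².
P_max = σ_allow · A = 90.4 · 2498 = 225800 N = 225.8 kN.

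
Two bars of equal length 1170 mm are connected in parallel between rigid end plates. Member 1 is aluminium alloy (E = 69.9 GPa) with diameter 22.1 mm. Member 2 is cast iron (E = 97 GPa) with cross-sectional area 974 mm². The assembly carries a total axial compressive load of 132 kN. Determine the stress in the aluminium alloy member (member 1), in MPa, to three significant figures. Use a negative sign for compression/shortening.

-76.1 MPa

A_1 = 383.6 mm².
Equal strain + equilibrium ⇒ each member carries load in proportion to AE: A₁E₁ = 26810000 N, A₂E₂ = 94480000 N, ΣAE = 121300000 N.
σ₁ = P·E₁/ΣAE = -132000·69900/121300000 = -76.07 MPa.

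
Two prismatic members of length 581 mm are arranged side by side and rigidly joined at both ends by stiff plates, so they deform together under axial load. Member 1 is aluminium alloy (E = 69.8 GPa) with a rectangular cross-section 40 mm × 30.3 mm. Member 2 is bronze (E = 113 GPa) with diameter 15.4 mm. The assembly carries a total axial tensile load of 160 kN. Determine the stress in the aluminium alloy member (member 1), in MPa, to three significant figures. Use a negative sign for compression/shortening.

A_1 = 1212 mm².
A_2 = 186.3 mm².
Equal strain + equilibrium ⇒ each member carries load in proportion to AE: A₁E₁ = 84600000 N, A₂E₂ = 21050000 N, ΣAE = 105600000 N.
σ₁ = P·E₁/ΣAE = 160000·69800/105600000 = 105.7 MPa.

106 MPa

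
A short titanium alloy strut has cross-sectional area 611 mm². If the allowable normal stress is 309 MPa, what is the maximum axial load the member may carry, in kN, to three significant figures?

189 kN

P_max = σ_allow · A = 309 · 611 = 188800 N = 188.8 kN.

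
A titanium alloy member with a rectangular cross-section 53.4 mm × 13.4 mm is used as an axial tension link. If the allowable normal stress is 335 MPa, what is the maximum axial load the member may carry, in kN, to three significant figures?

A = 715.6 mm².
P_max = σ_allow · A = 335 · 715.6 = 239700 N = 239.7 kN.

240 kN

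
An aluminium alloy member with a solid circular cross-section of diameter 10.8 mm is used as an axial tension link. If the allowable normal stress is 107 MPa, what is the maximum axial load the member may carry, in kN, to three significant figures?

9.80 kN

A = 91.61 mm².
P_max = σ_allow · A = 107 · 91.61 = 9802 N = 9.802 kN.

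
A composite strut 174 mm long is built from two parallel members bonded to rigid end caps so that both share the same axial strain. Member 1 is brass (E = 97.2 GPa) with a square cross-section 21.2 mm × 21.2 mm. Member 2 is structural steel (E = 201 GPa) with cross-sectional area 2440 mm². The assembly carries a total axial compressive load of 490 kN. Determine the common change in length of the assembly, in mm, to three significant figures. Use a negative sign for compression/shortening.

A_1 = 449.4 mm².
Equal strain + equilibrium ⇒ each member carries load in proportion to AE: A₁E₁ = 43690000 N, A₂E₂ = 490400000 N, ΣAE = 534100000 N.
δ = PL/ΣAE = -490000·174/534100000 = -0.1596 mm.

-0.160 mm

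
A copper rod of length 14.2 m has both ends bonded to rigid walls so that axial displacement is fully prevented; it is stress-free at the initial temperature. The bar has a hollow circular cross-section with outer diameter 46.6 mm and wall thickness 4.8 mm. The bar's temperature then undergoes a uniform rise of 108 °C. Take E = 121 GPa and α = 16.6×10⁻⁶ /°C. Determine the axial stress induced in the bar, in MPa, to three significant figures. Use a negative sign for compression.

Free thermal expansion αLΔT = 16.6e-6 · 14200 · 108 = 25.46 mm.
The walls impose strain ε = −(25.46)/14200 = -1.7928e-03; σ = Eε = 121000 · -1.7928e-03 = -216.9 MPa.

-217 MPa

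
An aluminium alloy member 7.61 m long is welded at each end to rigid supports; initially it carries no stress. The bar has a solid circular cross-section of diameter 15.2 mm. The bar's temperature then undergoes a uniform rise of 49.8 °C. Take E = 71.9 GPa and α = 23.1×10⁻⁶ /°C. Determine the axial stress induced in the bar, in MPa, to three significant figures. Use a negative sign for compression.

-82.7 MPa

Free thermal expansion αLΔT = 23.1e-6 · 7610 · 49.8 = 8.754 mm.
The walls impose strain ε = −(8.754)/7610 = -1.1504e-03; σ = Eε = 71900 · -1.1504e-03 = -82.71 MPa.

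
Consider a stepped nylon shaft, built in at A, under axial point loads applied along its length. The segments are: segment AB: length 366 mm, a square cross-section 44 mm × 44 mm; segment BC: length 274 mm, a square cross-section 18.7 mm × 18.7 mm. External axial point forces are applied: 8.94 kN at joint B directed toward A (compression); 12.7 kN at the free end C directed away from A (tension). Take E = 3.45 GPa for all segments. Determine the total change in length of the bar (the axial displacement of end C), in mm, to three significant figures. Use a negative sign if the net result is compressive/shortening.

Internal axial forces (sectioning from the free end, tension +): N_BC = 12.7 kN, N_AB = 3.76 kN.
A_AB = 1936 mm².
A_BC = 349.7 mm².
δ_AB = 3760·366/(1936·3450) = 0.206 mm
δ_BC = 12700·274/(349.7·3450) = 2.884 mm
δ = Σδ_i = 3.09 mm.

3.09 mm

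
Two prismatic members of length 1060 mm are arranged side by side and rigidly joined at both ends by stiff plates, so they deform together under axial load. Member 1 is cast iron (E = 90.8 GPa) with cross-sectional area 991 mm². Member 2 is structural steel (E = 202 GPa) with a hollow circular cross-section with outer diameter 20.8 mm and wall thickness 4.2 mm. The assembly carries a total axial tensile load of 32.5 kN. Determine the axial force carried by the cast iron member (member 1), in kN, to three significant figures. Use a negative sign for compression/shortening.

21.8 kN

A_2 = 219 mm².
Equal strain + equilibrium ⇒ each member carries load in proportion to AE: A₁E₁ = 89980000 N, A₂E₂ = 44240000 N, ΣAE = 134200000 N.
F₁ = P·A₁E₁/ΣAE = 32500·89980000/134200000 = 21790 N.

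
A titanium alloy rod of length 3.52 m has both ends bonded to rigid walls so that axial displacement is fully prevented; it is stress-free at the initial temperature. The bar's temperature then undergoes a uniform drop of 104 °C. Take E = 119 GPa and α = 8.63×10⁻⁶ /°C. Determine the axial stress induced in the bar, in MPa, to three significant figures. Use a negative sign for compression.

Free thermal expansion αLΔT = 8.63e-6 · 3520 · -104 = -3.159 mm.
The walls impose strain ε = −(-3.159)/3520 = 8.9752e-04; σ = Eε = 119000 · 8.9752e-04 = 106.8 MPa.

107 MPa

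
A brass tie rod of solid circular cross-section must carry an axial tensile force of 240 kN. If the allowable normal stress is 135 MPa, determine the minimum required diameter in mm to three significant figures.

Required area A ≥ P/σ_allow = 240000/135 = 1778 mm².
For a solid circular section, d ≥ √(4A/π) = 47.58 mm.

47.6 mm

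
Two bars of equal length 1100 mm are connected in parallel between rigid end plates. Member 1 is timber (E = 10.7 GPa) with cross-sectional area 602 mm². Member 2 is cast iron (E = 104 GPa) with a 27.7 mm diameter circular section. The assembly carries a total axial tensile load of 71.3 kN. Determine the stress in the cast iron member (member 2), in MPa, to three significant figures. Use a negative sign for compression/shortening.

A_2 = 602.6 mm².
Equal strain + equilibrium ⇒ each member carries load in proportion to AE: A₁E₁ = 6441000 N, A₂E₂ = 62670000 N, ΣAE = 69110000 N.
σ₂ = P·E₂/ΣAE = 71300·104000/69110000 = 107.3 MPa.

107 MPa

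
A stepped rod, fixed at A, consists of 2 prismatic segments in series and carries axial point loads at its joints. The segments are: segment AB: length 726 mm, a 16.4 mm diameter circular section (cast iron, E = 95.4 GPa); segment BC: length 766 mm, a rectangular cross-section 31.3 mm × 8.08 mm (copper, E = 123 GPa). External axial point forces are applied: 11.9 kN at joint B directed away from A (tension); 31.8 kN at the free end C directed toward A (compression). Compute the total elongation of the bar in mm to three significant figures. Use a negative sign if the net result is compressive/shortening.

-1.50 mm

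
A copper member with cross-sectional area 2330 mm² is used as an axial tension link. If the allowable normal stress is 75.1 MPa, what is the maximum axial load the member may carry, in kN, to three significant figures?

P_max = σ_allow · A = 75.1 · 2330 = 175000 N = 175 kN.

175 kN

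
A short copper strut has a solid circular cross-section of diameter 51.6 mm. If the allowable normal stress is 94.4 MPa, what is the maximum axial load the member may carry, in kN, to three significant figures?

A = 2091 mm².
P_max = σ_allow · A = 94.4 · 2091 = 197400 N = 197.4 kN.

197 kN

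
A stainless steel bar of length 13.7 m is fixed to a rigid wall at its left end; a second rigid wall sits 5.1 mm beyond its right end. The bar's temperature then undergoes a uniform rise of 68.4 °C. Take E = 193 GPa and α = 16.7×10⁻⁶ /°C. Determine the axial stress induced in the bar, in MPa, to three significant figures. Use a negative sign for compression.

Free thermal expansion αLΔT = 16.7e-6 · 13700 · 68.4 = 15.65 mm.
The walls engage after the gap closes; constrained expansion = 15.65 − 5.1 = 10.55 mm.
The walls impose strain ε = −(10.55)/13700 = -7.7002e-04; σ = Eε = 193000 · -7.7002e-04 = -148.6 MPa.

-149 MPa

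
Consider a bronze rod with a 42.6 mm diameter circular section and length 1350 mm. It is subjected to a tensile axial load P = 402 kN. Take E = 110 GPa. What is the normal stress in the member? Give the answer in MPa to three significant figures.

282 MPa

A = 1425 mm².
σ = N/A = 402000/1425 = 282 MPa.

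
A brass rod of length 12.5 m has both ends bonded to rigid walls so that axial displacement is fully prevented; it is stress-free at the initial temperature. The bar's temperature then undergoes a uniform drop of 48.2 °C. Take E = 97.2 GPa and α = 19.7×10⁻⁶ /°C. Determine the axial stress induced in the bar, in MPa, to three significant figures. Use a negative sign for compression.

92.3 MPa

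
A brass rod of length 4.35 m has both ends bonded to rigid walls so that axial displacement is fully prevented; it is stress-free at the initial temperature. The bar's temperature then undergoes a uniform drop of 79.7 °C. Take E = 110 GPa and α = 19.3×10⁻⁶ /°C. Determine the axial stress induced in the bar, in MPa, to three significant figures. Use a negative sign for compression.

Free thermal expansion αLΔT = 19.3e-6 · 4350 · -79.7 = -6.691 mm.
The walls impose strain ε = −(-6.691)/4350 = 1.5382e-03; σ = Eε = 110000 · 1.5382e-03 = 169.2 MPa.

169 MPa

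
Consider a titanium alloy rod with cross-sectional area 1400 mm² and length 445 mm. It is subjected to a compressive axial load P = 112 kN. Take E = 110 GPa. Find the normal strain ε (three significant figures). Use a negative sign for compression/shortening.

-7.27e-04

σ = N/A = -80 MPa; ε = σ/E = -80/110000 = -7.273e-04.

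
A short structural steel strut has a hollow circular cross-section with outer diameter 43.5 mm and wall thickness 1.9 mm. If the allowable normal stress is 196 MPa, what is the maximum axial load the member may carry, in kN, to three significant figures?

48.7 kN

A = 248.3 mm².
P_max = σ_allow · A = 196 · 248.3 = 48670 N = 48.67 kN.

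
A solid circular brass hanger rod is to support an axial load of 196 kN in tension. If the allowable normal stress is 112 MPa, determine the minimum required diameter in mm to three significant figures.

47.2 mm

Required area A ≥ P/σ_allow = 196000/112 = 1750 mm².
For a solid circular section, d ≥ √(4A/π) = 47.2 mm.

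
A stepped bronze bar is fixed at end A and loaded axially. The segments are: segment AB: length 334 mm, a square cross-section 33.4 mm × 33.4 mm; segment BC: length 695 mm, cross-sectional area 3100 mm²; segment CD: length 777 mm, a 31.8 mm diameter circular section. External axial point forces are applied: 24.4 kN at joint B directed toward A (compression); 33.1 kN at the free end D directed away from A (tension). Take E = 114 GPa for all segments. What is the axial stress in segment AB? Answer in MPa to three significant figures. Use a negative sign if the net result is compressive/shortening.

7.80 MPa

Internal axial forces (sectioning from the free end, tension +): N_CD = 33.1 kN, N_BC = 33.1 kN, N_AB = 8.7 kN.
A_AB = 1116 mm².
σ_AB = N_AB/A_AB = 8700/1116 = 7.799 MPa.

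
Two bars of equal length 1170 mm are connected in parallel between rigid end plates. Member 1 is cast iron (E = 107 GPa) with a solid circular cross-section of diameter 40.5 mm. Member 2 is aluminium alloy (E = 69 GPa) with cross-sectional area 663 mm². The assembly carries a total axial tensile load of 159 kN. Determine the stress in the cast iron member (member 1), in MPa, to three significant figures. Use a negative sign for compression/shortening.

92.7 MPa

A_1 = 1288 mm².
Equal strain + equilibrium ⇒ each member carries load in proportion to AE: A₁E₁ = 137800000 N, A₂E₂ = 45750000 N, ΣAE = 183600000 N.
σ₁ = P·E₁/ΣAE = 159000·107000/183600000 = 92.67 MPa.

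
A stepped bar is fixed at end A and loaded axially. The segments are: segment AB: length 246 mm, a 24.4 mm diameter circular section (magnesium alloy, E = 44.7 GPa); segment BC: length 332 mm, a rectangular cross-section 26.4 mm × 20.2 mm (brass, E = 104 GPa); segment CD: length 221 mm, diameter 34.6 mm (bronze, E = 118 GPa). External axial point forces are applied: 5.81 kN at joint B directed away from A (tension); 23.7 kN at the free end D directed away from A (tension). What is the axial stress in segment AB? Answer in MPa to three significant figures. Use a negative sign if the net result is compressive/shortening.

63.1 MPa

Internal axial forces (sectioning from the free end, tension +): N_CD = 23.7 kN, N_BC = 23.7 kN, N_AB = 29.51 kN.
A_AB = 467.6 mm².
σ_AB = N_AB/A_AB = 29510/467.6 = 63.11 MPa.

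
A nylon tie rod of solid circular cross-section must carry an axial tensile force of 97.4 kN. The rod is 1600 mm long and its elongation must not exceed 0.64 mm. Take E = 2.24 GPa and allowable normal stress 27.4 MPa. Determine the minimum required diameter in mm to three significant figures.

372 mm

Required area A ≥ P/σ_allow = 97400/27.4 = 3555 mm².
For a solid circular section, d ≥ √(4A/π) = 67.28 mm.
Elongation limit: A ≥ PL/(Eδ_allow) = 97400·1600/(2240·0.64) = 108700 mm² ⇒ d ≥ 372 mm.
The elongation limit governs.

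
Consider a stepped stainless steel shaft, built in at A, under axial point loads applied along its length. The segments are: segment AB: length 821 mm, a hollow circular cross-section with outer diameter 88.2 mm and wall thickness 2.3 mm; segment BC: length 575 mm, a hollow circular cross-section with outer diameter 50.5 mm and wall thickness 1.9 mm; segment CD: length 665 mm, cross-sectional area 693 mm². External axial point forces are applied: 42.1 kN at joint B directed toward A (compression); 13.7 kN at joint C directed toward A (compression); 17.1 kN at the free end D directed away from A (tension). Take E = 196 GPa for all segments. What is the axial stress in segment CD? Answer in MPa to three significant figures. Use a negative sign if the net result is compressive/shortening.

24.7 MPa

Internal axial forces (sectioning from the free end, tension +): N_CD = 17.1 kN, N_BC = 3.4 kN, N_AB = -38.7 kN.
σ_CD = N_CD/A_CD = 17100/693 = 24.68 MPa.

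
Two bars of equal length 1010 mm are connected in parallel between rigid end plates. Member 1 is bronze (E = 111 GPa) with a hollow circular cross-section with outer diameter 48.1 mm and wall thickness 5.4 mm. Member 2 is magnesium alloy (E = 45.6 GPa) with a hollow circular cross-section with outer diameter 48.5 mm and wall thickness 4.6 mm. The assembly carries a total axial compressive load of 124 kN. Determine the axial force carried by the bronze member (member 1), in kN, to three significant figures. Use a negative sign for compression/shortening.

-91.2 kN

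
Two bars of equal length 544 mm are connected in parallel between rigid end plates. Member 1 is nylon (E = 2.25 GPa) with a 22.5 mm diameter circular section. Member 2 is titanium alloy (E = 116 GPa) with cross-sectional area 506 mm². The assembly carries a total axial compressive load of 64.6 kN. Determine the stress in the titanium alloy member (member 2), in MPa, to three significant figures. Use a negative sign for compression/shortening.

A_1 = 397.6 mm².
Equal strain + equilibrium ⇒ each member carries load in proportion to AE: A₁E₁ = 894600 N, A₂E₂ = 58700000 N, ΣAE = 59590000 N.
σ₂ = P·E₂/ΣAE = -64600·116000/59590000 = -125.8 MPa.

-126 MPa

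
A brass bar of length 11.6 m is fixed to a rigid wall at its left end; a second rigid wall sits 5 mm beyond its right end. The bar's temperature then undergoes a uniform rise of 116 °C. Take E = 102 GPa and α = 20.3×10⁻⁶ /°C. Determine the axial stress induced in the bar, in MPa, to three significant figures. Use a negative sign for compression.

-196 MPa

Free thermal expansion αLΔT = 20.3e-6 · 11600 · 116 = 27.32 mm.
The walls engage after the gap closes; constrained expansion = 27.32 − 5 = 22.32 mm.
The walls impose strain ε = −(22.32)/11600 = -1.9238e-03; σ = Eε = 102000 · -1.9238e-03 = -196.2 MPa.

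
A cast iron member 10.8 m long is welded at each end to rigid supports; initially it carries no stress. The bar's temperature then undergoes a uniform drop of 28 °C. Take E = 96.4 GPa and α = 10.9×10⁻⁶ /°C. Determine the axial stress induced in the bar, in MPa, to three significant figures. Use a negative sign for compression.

29.4 MPa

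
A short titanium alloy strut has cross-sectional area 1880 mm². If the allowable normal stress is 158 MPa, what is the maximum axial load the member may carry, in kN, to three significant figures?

297 kN

P_max = σ_allow · A = 158 · 1880 = 297000 N = 297 kN.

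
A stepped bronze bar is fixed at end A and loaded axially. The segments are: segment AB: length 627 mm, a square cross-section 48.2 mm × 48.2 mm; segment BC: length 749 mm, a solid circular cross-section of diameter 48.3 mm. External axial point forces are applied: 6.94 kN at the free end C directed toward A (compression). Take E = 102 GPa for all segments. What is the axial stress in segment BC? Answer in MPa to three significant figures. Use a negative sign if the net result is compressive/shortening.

Internal axial forces (sectioning from the free end, tension +): N_BC = -6.94 kN, N_AB = -6.94 kN.
A_BC = 1832 mm².
σ_BC = N_BC/A_BC = -6940/1832 = -3.788 MPa.

-3.79 MPa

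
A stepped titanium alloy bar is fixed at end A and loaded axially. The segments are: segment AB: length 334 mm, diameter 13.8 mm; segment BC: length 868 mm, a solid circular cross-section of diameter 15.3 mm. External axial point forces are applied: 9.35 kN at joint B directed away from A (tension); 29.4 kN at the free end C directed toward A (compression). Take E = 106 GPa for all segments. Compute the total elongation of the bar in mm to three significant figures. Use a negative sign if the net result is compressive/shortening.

-1.73 mm

Internal axial forces (sectioning from the free end, tension +): N_BC = -29.4 kN, N_AB = -20.05 kN.
A_AB = 149.6 mm².
A_BC = 183.9 mm².
δ_AB = -20050·334/(149.6·106000) = -0.4224 mm
δ_BC = -29400·868/(183.9·106000) = -1.309 mm
δ = Σδ_i = -1.732 mm.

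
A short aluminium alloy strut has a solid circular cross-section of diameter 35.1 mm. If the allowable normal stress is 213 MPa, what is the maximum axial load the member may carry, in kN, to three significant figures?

206 kN

A = 967.6 mm².
P_max = σ_allow · A = 213 · 967.6 = 206100 N = 206.1 kN.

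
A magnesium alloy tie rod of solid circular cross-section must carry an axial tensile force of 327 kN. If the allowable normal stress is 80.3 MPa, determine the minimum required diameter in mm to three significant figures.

Required area A ≥ P/σ_allow = 327000/80.3 = 4072 mm².
For a solid circular section, d ≥ √(4A/π) = 72.01 mm.

72.0 mm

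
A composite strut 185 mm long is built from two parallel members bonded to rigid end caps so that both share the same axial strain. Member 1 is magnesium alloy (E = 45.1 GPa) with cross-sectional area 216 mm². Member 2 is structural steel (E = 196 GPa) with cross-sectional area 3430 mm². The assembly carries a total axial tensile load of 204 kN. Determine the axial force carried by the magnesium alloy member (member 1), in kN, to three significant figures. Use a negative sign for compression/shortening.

Equal strain + equilibrium ⇒ each member carries load in proportion to AE: A₁E₁ = 9742000 N, A₂E₂ = 672300000 N, ΣAE = 682000000 N.
F₁ = P·A₁E₁/ΣAE = 204000·9742000/682000000 = 2914 N.

2.91 kN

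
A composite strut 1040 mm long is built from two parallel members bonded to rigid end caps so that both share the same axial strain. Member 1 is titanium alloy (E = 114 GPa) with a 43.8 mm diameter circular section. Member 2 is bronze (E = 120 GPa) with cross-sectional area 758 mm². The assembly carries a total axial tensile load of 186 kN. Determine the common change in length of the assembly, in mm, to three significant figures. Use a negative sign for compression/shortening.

0.736 mm

A_1 = 1507 mm².
Equal strain + equilibrium ⇒ each member carries load in proportion to AE: A₁E₁ = 171800000 N, A₂E₂ = 90960000 N, ΣAE = 262700000 N.
δ = PL/ΣAE = 186000·1040/262700000 = 0.7363 mm.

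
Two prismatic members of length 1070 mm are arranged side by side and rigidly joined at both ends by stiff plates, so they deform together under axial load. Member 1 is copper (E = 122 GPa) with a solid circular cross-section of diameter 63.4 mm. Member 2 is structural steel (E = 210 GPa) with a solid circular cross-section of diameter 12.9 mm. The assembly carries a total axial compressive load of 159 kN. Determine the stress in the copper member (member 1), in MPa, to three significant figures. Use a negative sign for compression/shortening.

A_1 = 3157 mm².
A_2 = 130.7 mm².
Equal strain + equilibrium ⇒ each member carries load in proportion to AE: A₁E₁ = 385100000 N, A₂E₂ = 27450000 N, ΣAE = 412600000 N.
σ₁ = P·E₁/ΣAE = -159000·122000/412600000 = -47.01 MPa.

-47.0 MPa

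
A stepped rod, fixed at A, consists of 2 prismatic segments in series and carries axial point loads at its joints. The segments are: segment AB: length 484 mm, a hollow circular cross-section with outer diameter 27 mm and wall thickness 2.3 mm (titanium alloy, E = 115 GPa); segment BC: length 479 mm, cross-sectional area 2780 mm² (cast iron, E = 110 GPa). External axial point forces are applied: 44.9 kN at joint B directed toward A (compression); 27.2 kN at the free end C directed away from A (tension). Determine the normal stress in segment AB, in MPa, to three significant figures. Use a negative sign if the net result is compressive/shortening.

-99.2 MPa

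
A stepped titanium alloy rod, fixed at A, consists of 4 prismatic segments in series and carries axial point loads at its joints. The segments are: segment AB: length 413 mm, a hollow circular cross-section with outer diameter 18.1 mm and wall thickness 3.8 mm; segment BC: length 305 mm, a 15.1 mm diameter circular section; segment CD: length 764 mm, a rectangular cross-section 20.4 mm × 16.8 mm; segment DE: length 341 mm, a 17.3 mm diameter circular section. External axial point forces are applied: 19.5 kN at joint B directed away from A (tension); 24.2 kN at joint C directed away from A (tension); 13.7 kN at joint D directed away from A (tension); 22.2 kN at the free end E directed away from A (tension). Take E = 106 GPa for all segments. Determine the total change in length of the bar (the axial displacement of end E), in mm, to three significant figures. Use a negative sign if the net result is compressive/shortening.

3.84 mm

Internal axial forces (sectioning from the free end, tension +): N_DE = 22.2 kN, N_CD = 35.9 kN, N_BC = 60.1 kN, N_AB = 79.6 kN.
A_AB = 170.7 mm².
A_BC = 179.1 mm².
A_CD = 342.7 mm².
A_DE = 235.1 mm².
δ_AB = 79600·413/(170.7·106000) = 1.817 mm
δ_BC = 60100·305/(179.1·106000) = 0.9657 mm
δ_CD = 35900·764/(342.7·106000) = 0.755 mm
δ_DE = 22200·341/(235.1·106000) = 0.3038 mm
δ = Σδ_i = 3.841 mm.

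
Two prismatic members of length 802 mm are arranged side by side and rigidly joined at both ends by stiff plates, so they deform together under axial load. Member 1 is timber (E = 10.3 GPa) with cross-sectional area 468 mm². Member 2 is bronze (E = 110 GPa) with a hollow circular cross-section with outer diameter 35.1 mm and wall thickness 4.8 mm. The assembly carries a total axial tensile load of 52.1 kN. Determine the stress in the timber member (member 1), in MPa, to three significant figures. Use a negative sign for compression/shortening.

A_2 = 456.9 mm².
Equal strain + equilibrium ⇒ each member carries load in proportion to AE: A₁E₁ = 4820000 N, A₂E₂ = 50260000 N, ΣAE = 55080000 N.
σ₁ = P·E₁/ΣAE = 52100·10300/55080000 = 9.743 MPa.

9.74 MPa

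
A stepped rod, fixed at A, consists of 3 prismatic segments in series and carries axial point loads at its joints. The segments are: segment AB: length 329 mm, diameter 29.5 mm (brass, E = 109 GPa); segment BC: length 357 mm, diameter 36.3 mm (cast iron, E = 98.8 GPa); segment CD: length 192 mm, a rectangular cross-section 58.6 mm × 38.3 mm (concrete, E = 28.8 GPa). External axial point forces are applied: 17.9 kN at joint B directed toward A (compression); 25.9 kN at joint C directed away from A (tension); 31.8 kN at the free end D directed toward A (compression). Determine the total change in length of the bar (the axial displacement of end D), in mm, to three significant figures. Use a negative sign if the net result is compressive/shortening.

-0.220 mm

Internal axial forces (sectioning from the free end, tension +): N_CD = -31.8 kN, N_BC = -5.9 kN, N_AB = -23.8 kN.
A_AB = 683.5 mm².
A_BC = 1035 mm².
A_CD = 2244 mm².
δ_AB = -23800·329/(683.5·109000) = -0.1051 mm
δ_BC = -5900·357/(1035·98800) = -0.0206 mm
δ_CD = -31800·192/(2244·28800) = -0.09446 mm
δ = Σδ_i = -0.2202 mm.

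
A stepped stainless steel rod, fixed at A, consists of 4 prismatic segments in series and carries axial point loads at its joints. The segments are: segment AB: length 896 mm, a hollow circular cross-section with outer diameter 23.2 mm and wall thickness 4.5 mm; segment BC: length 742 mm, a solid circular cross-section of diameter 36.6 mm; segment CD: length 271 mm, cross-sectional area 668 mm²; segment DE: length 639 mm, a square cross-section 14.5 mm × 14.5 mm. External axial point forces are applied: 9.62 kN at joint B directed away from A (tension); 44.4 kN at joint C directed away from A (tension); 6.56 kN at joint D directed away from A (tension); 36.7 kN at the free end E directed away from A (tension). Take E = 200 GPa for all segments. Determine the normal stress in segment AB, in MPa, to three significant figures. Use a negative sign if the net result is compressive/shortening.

368 MPa

Internal axial forces (sectioning from the free end, tension +): N_DE = 36.7 kN, N_CD = 43.26 kN, N_BC = 87.66 kN, N_AB = 97.28 kN.
A_AB = 264.4 mm².
σ_AB = N_AB/A_AB = 97280/264.4 = 368 MPa.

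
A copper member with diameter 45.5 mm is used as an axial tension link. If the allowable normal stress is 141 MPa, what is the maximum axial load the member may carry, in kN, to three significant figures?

229 kN

A = 1626 mm².
P_max = σ_allow · A = 141 · 1626 = 229300 N = 229.3 kN.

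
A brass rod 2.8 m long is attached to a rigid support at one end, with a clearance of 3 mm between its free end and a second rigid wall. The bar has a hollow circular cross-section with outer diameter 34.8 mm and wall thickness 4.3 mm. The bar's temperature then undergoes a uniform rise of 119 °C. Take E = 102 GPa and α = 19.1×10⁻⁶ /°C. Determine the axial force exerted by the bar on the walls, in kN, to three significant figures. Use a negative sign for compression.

Free thermal expansion αLΔT = 19.1e-6 · 2800 · 119 = 6.364 mm.
The walls engage after the gap closes; constrained expansion = 6.364 − 3 = 3.364 mm.
The walls impose strain ε = −(3.364)/2800 = -1.2015e-03; σ = Eε = 102000 · -1.2015e-03 = -122.6 MPa.
Wall reaction R = σ·A = -122.6·412 = -50490 N = -50.49 kN.

-50.5 kN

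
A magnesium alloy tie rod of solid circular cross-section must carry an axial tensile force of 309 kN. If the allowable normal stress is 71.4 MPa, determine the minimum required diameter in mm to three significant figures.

74.2 mm

Required area A ≥ P/σ_allow = 309000/71.4 = 4328 mm².
For a solid circular section, d ≥ √(4A/π) = 74.23 mm.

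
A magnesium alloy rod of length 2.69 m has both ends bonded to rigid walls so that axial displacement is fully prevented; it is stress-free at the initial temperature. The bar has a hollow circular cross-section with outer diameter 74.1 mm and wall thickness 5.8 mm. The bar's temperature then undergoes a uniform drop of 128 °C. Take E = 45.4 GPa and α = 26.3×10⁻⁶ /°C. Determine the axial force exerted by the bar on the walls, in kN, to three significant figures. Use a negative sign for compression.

190 kN

Free thermal expansion αLΔT = 26.3e-6 · 2690 · -128 = -9.056 mm.
The walls impose strain ε = −(-9.056)/2690 = 3.3664e-03; σ = Eε = 45400 · 3.3664e-03 = 152.8 MPa.
Wall reaction R = σ·A = 152.8·1245 = 190200 N = 190.2 kN.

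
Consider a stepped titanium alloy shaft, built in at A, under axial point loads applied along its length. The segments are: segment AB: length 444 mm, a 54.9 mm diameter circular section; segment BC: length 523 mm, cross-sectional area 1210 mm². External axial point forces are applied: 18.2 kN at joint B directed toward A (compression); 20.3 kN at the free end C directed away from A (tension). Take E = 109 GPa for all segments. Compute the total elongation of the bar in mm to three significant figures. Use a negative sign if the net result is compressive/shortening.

0.0841 mm

Internal axial forces (sectioning from the free end, tension +): N_BC = 20.3 kN, N_AB = 2.1 kN.
A_AB = 2367 mm².
δ_AB = 2100·444/(2367·109000) = 0.003614 mm
δ_BC = 20300·523/(1210·109000) = 0.0805 mm
δ = Σδ_i = 0.08411 mm.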